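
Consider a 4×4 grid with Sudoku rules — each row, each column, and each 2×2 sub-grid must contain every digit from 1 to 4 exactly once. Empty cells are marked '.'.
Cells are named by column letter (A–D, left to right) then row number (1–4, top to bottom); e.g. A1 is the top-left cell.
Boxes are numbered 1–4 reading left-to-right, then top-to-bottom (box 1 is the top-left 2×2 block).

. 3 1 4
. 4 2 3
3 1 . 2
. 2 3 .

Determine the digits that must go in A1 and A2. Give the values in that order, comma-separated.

2,1

For A1:
  Row 1 already contains {1, 3, 4}.
  Column A already contains {3}.
  Its 2×2 block (box 1) already contains {3, 4}.
  The only value from 1–4 not eliminated is 2, so A1 = 2.
For A2:
  Row 2 already contains {2, 3, 4}.
  Column A already contains {3}.
  Its 2×2 block (box 1) already contains {3, 4}.
  The only value from 1–4 not eliminated is 1, so A2 = 1.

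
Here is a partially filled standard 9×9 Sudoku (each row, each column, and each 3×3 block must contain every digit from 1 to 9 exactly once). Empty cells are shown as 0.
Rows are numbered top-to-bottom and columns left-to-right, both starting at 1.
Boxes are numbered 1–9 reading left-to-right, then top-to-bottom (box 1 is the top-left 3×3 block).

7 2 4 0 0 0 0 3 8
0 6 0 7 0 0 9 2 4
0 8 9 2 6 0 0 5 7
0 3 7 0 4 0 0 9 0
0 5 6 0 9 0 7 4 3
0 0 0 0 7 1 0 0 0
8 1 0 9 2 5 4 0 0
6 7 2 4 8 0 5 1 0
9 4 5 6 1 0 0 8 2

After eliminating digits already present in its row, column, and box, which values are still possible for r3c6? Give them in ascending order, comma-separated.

3,4

Row 3 already contains {2, 5, 6, 7, 8, 9}.
Column 6 already contains {1, 5}.
Its 3×3 block (box 2) already contains {2, 6, 7}.
Removing those from 1–9 leaves {3, 4} as the candidates for r3c6.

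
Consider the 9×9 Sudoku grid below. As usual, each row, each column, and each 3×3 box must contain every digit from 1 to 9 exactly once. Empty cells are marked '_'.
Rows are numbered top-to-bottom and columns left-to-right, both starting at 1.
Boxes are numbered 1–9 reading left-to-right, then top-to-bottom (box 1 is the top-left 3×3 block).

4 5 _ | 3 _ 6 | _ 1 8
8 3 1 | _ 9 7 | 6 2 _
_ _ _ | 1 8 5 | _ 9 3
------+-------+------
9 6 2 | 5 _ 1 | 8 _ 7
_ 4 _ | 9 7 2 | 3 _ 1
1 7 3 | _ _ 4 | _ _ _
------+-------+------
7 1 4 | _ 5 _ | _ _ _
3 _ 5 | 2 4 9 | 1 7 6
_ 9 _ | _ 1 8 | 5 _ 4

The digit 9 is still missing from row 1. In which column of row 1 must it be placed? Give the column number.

Consider where 9 can go in row 1.
R1C5 is out (column 5 already has a 9).
R1C7 is out (box 3 already has a 9).
So the only cell in row 1 that can hold 9 is R1C3.
That is column 3.

3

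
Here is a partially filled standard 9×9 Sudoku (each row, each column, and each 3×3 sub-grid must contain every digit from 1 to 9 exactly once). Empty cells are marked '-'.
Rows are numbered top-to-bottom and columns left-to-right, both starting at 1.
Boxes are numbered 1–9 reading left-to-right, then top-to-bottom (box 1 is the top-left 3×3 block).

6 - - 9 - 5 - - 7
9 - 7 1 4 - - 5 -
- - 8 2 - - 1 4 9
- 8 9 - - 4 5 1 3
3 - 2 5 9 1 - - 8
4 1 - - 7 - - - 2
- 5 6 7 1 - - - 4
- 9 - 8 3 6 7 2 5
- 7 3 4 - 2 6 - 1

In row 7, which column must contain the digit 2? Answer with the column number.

Consider where 2 can go in row 7.
r7c6 is out (column 6 already has a 2).
r7c7 is out (box 9 already has a 2).
r7c8 is out (column 8 already has a 2).
So the only cell in row 7 that can hold 2 is r7c1.
That is column 1.

1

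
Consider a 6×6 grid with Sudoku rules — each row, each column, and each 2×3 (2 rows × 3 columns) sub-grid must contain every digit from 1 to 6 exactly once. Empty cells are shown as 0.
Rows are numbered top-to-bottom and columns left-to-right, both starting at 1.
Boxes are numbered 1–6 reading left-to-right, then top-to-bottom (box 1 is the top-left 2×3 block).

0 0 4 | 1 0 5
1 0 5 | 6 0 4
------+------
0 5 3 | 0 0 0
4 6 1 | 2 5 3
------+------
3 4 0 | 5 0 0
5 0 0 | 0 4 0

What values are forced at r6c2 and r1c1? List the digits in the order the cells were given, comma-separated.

For r6c2:
  Consider where 1 can go in column 2.
  r1c2 is out (row 1 already has a 1).
  r2c2 is out (row 2 already has a 1).
  So the only cell in column 2 that can hold 1 is r6c2.
  So r6c2 = 1.
For r1c1:
  Consider where 6 can go in box 1.
  r1c2 is out (column 2 already has a 6).
  r2c2 is out (row 2 already has a 6).
  So the only cell in box 1 that can hold 6 is r1c1.
  So r1c1 = 6.

1,6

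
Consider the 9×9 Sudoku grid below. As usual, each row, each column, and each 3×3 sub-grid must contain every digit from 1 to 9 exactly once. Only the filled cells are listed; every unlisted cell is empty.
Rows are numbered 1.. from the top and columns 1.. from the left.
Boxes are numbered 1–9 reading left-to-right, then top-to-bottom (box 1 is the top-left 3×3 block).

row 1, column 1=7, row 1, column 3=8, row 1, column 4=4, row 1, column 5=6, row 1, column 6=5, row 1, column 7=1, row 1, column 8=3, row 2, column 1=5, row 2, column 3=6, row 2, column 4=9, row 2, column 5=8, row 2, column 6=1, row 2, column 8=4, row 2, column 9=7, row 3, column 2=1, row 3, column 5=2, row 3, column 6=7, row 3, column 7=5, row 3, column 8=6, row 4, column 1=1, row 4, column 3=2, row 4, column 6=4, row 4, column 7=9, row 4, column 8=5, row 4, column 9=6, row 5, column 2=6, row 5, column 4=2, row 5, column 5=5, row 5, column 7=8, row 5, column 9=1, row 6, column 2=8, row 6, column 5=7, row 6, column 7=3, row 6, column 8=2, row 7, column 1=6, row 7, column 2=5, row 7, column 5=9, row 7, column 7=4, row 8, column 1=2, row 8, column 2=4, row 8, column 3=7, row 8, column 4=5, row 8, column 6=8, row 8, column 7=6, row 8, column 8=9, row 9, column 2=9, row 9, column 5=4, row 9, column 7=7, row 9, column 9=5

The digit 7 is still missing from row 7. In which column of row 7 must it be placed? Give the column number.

Consider where 7 can go in row 7.
row 7, column 3 is out (column 3 already has a 7).
row 7, column 6 is out (column 6 already has a 7).
row 7, column 8 is out (box 9 already has a 7).
row 7, column 9 is out (column 9 already has a 7).
So the only cell in row 7 that can hold 7 is row 7, column 4.
That is column 4.

4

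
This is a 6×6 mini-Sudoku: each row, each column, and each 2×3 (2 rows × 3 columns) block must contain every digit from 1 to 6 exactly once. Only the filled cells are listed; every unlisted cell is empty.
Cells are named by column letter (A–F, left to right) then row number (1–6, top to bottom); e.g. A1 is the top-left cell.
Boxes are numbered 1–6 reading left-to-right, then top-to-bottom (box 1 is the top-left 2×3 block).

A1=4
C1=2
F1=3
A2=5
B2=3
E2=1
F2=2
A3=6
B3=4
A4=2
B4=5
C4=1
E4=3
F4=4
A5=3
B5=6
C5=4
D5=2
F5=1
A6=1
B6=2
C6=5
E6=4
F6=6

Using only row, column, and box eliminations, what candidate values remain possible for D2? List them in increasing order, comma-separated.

Row 2 already contains {1, 2, 3, 5}.
Column D already contains {2}.
Its 2×3 block (box 2) already contains {1, 2, 3}.
Removing those from 1–6 leaves {4, 6} as the candidates for D2.

4,6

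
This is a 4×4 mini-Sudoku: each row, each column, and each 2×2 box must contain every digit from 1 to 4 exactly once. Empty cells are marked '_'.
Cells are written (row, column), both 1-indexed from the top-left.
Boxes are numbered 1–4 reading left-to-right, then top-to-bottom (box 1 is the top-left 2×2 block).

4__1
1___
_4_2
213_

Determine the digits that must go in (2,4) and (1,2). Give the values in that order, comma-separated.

For (2,4):
  Consider where 3 can go in column 4.
  (4,4) is out (row 4 already has a 3).
  So the only cell in column 4 that can hold 3 is (2,4).
  So (2,4) = 3.
For (1,2):
  Consider where 3 can go in row 1.
  (1,3) is out (column 3 already has a 3).
  So the only cell in row 1 that can hold 3 is (1,2).
  So (1,2) = 3.

3,3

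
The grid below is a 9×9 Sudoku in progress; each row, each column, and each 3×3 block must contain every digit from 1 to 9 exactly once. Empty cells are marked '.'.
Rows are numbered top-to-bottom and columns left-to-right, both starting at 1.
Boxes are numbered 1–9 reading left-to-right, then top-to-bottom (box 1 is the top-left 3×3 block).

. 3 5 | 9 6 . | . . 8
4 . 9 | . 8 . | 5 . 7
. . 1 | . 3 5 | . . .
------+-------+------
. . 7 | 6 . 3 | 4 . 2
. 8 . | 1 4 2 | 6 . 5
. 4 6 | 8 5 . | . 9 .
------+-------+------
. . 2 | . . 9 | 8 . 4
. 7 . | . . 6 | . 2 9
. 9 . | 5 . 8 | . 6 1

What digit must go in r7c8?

5

Cell r7c8 itself could take any of {3, 5, 7} by direct elimination.
Consider where 5 can go in box 9.
r8c7 is out (column 7 already has a 5).
r9c7 is out (row 9 already has a 5).
So the only cell in box 9 that can hold 5 is r7c8.
Therefore r7c8 = 5.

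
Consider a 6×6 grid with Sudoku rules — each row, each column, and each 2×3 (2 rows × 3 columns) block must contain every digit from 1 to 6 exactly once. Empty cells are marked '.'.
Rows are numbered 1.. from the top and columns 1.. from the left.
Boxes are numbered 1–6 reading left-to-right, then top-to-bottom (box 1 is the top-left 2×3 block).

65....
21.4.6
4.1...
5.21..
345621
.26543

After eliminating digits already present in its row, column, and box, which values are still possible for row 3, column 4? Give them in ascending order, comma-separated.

2,3

Row 3 already contains {1, 4}.
Column 4 already contains {1, 4, 5, 6}.
Its 2×3 block (box 4) already contains {1}.
Removing those from 1–6 leaves {2, 3} as the candidates for row 3, column 4.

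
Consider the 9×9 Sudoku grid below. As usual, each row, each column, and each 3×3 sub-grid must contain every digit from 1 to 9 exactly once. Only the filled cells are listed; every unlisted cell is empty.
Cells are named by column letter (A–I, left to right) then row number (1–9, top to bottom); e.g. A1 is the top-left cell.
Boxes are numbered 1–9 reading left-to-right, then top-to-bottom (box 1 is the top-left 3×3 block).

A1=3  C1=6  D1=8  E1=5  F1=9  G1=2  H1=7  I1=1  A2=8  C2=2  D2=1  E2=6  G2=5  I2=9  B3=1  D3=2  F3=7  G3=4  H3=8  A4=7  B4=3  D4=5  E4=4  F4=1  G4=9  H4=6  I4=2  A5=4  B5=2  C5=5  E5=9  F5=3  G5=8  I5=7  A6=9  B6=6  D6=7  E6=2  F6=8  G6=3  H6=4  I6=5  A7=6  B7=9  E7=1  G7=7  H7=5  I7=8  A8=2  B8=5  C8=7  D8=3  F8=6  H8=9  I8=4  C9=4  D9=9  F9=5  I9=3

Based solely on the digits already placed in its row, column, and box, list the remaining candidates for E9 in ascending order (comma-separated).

Row 9 already contains {3, 4, 5, 9}.
Column E already contains {1, 2, 4, 5, 6, 9}.
Its 3×3 block (box 8) already contains {1, 3, 5, 6, 9}.
Removing those from 1–9 leaves {7, 8} as the candidates for E9.

7,8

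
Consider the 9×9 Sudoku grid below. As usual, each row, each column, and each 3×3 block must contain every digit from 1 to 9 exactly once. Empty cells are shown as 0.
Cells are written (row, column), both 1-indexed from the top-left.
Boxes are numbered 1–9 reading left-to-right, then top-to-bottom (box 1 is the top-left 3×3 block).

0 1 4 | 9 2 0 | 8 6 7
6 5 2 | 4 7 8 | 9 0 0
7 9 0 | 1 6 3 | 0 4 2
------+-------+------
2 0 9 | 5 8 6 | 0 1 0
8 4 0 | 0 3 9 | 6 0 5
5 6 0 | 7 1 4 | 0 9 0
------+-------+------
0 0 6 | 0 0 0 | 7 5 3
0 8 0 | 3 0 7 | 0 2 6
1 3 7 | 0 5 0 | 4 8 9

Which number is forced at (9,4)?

Cell (9,4) itself could take any of {2, 6} by direct elimination.
Consider where 6 can go in column 4.
(5,4) is out (row 5 already has a 6).
(7,4) is out (row 7 already has a 6).
So the only cell in column 4 that can hold 6 is (9,4).
Therefore (9,4) = 6.

6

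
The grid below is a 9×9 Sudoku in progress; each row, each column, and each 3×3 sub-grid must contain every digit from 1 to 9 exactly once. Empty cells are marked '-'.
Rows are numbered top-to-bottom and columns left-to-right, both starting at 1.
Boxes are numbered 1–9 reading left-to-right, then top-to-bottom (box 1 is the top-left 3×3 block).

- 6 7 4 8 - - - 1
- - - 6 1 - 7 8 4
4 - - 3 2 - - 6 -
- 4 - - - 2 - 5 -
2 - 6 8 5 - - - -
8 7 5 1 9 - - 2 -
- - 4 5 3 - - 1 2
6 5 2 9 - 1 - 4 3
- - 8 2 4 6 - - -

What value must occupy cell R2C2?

Cell R2C2 itself could take any of {2, 3, 9} by direct elimination.
Consider where 2 can go in column 2.
R3C2 is out (row 3 already has a 2).
R5C2 is out (row 5 already has a 2).
R7C2 is out (row 7 already has a 2).
R9C2 is out (row 9 already has a 2).
So the only cell in column 2 that can hold 2 is R2C2.
Therefore R2C2 = 2.

2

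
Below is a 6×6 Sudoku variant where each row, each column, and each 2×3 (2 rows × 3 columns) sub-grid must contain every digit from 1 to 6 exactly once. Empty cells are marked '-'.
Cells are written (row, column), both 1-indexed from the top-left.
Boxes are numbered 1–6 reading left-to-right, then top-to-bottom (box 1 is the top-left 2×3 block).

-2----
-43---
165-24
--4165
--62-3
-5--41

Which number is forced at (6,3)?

Row 6 already contains {1, 4, 5}.
Column 3 already contains {3, 4, 5, 6}.
Its 2×3 block (box 5) already contains {5, 6}.
The only value from 1–6 not eliminated is 2, so (6,3) = 2.

2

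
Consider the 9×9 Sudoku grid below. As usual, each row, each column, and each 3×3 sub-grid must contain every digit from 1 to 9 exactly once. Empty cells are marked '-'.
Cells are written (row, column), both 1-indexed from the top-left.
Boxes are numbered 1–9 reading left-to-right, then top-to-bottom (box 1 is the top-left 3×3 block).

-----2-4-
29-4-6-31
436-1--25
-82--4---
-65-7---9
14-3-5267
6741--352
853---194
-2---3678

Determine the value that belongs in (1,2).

Row 1 already contains {2, 4}.
Column 2 already contains {2, 3, 4, 5, 6, 7, 8, 9}.
Its 3×3 block (box 1) already contains {2, 3, 4, 6, 9}.
The only value from 1–9 not eliminated is 1, so (1,2) = 1.

1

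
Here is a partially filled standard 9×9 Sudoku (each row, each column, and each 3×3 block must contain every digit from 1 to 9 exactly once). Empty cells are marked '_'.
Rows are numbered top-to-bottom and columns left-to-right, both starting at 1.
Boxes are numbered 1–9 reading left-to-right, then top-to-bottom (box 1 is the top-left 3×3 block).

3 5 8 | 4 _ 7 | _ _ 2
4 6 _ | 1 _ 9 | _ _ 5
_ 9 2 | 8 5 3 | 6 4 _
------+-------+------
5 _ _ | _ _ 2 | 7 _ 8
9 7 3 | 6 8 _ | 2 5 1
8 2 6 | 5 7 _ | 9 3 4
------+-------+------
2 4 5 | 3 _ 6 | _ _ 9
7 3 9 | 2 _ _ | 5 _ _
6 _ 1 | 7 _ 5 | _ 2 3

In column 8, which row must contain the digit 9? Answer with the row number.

Consider where 9 can go in column 8.
r2c8 is out (row 2 already has a 9).
r4c8 is out (box 6 already has a 9).
r7c8 is out (row 7 already has a 9).
r8c8 is out (row 8 already has a 9).
So the only cell in column 8 that can hold 9 is r1c8.
That is row 1.

1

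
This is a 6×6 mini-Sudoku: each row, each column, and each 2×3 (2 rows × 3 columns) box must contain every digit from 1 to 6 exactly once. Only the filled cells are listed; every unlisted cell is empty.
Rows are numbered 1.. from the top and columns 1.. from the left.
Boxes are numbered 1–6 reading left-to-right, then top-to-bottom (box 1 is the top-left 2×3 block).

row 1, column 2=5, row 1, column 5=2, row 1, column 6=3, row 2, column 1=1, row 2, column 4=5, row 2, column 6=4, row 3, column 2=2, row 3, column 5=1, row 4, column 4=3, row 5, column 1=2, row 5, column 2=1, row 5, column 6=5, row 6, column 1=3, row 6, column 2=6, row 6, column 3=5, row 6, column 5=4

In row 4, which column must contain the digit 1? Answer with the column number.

Consider where 1 can go in row 4.
row 4, column 1 is out (column 1 already has a 1).
row 4, column 2 is out (column 2 already has a 1).
row 4, column 5 is out (column 5 already has a 1).
row 4, column 6 is out (box 4 already has a 1).
So the only cell in row 4 that can hold 1 is row 4, column 3.
That is column 3.

3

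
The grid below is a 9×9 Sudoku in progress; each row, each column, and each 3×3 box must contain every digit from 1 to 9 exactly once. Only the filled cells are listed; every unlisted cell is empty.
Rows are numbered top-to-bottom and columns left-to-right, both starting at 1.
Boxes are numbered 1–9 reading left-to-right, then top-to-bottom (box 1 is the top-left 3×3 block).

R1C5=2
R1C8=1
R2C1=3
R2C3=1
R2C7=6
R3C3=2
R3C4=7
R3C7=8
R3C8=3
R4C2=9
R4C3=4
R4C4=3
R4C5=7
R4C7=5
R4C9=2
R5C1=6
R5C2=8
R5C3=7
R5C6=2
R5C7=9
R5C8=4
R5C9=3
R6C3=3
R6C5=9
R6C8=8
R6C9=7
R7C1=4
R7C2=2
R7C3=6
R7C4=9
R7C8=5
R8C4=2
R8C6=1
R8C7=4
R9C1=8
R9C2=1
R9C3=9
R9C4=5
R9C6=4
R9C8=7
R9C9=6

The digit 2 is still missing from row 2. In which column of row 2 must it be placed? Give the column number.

Consider where 2 can go in row 2.
R2C2 is out (column 2 already has a 2).
R2C4 is out (column 4 already has a 2).
R2C5 is out (column 5 already has a 2).
R2C6 is out (column 6 already has a 2).
R2C9 is out (column 9 already has a 2).
So the only cell in row 2 that can hold 2 is R2C8.
That is column 8.

8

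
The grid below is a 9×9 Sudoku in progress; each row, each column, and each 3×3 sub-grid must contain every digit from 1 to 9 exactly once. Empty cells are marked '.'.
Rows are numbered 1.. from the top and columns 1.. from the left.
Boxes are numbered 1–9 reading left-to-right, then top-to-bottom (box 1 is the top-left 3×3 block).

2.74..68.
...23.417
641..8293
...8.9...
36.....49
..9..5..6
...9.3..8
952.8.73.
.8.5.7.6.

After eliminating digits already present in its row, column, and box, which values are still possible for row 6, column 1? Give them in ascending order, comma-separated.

Row 6 already contains {5, 6, 9}.
Column 1 already contains {2, 3, 6, 9}.
Its 3×3 block (box 4) already contains {3, 6, 9}.
Removing those from 1–9 leaves {1, 4, 7, 8} as the candidates for row 6, column 1.

1,4,7,8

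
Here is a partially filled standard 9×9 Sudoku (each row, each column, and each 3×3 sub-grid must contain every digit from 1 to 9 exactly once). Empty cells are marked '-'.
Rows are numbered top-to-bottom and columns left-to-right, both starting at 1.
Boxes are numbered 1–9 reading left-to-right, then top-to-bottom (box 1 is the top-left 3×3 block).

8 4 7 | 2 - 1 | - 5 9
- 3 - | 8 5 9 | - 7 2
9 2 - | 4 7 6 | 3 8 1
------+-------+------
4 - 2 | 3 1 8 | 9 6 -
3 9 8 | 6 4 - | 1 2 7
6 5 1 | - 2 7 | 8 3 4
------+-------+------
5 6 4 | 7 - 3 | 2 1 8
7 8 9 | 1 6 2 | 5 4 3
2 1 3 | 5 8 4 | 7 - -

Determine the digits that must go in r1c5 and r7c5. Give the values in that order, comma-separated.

For r1c5:
  Row 1 already contains {1, 2, 4, 5, 7, 8, 9}.
  Column 5 already contains {1, 2, 4, 5, 6, 7, 8}.
  Its 3×3 block (box 2) already contains {1, 2, 4, 5, 6, 7, 8, 9}.
  The only value from 1–9 not eliminated is 3, so r1c5 = 3.
For r7c5:
  Row 7 already contains {1, 2, 3, 4, 5, 6, 7, 8}.
  Column 5 already contains {1, 2, 4, 5, 6, 7, 8}.
  Its 3×3 block (box 8) already contains {1, 2, 3, 4, 5, 6, 7, 8}.
  The only value from 1–9 not eliminated is 9, so r7c5 = 9.

3,9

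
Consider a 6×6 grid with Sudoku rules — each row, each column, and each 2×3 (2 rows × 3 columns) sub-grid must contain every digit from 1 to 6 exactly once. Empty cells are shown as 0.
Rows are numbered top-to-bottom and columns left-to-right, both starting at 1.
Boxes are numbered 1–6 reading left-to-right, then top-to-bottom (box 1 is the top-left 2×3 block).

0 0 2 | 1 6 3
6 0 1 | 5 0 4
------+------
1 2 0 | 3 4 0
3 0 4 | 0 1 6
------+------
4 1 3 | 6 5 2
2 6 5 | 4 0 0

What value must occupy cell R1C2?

Cell R1C2 itself could take any of {4, 5} by direct elimination.
Consider where 4 can go in column 2.
R2C2 is out (row 2 already has a 4).
R4C2 is out (row 4 already has a 4).
So the only cell in column 2 that can hold 4 is R1C2.
Therefore R1C2 = 4.

4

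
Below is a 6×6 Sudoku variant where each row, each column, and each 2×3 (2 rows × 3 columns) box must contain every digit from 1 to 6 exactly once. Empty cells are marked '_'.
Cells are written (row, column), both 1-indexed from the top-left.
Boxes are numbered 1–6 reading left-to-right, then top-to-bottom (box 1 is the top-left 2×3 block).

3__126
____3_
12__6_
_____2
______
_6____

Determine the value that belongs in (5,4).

6

Cell (5,4) itself could take any of {2, 3, 4, 5, 6} by direct elimination.
Consider where 6 can go in column 4.
(2,4) is out (box 2 already has a 6).
(3,4) is out (row 3 already has a 6).
(4,4) is out (box 4 already has a 6).
(6,4) is out (row 6 already has a 6).
So the only cell in column 4 that can hold 6 is (5,4).
Therefore (5,4) = 6.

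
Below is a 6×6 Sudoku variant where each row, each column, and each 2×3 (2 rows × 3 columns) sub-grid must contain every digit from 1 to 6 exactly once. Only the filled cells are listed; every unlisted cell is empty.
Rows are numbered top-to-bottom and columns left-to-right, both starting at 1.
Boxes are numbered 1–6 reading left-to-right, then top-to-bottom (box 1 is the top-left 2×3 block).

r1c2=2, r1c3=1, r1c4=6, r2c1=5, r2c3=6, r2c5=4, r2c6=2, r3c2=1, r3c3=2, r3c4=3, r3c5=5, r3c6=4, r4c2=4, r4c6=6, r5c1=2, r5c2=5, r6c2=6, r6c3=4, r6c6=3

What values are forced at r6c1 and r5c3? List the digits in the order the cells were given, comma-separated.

1,3

For r6c1:
  Row 6 already contains {3, 4, 6}.
  Column 1 already contains {2, 5}.
  Its 2×3 block (box 5) already contains {2, 4, 5, 6}.
  The only value from 1–6 not eliminated is 1, so r6c1 = 1.
For r5c3:
  Row 5 already contains {2, 5}.
  Column 3 already contains {1, 2, 4, 6}.
  Its 2×3 block (box 5) already contains {2, 4, 5, 6}.
  The only value from 1–6 not eliminated is 3, so r5c3 = 3.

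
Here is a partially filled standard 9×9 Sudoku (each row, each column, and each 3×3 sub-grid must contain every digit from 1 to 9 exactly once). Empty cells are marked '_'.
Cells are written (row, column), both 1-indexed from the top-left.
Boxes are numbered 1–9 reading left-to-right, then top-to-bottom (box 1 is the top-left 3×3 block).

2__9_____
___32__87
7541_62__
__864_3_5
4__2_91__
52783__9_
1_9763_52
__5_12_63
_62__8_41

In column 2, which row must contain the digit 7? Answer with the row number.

Consider where 7 can go in column 2.
(1,2) is out (box 1 already has a 7).
(2,2) is out (row 2 already has a 7).
(4,2) is out (box 4 already has a 7).
(5,2) is out (box 4 already has a 7).
(7,2) is out (row 7 already has a 7).
So the only cell in column 2 that can hold 7 is (8,2).
That is row 8.

8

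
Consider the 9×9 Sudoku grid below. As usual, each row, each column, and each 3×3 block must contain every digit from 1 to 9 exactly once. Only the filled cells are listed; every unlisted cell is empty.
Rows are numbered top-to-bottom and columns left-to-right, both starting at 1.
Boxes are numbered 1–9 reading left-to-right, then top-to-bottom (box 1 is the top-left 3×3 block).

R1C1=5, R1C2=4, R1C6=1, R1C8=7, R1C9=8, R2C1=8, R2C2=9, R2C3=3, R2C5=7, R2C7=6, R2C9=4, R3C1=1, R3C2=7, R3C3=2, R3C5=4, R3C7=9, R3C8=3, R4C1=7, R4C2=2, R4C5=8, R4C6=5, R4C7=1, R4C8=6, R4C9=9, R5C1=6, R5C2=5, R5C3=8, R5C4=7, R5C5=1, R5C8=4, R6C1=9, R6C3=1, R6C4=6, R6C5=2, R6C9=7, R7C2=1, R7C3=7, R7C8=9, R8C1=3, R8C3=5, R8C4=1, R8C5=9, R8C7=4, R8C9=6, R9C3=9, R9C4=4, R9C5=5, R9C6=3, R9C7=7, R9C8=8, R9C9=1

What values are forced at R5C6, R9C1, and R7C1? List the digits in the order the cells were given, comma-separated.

9,2,4

For R5C6:
  Row 5 already contains {1, 4, 5, 6, 7, 8}.
  Column 6 already contains {1, 3, 5}.
  Its 3×3 block (box 5) already contains {1, 2, 5, 6, 7, 8}.
  The only value from 1–9 not eliminated is 9, so R5C6 = 9.
For R9C1:
  Row 9 already contains {1, 3, 4, 5, 7, 8, 9}.
  Column 1 already contains {1, 3, 5, 6, 7, 8, 9}.
  Its 3×3 block (box 7) already contains {1, 3, 5, 7, 9}.
  The only value from 1–9 not eliminated is 2, so R9C1 = 2.
For R7C1:
  Consider where 4 can go in box 7.
  R8C2 is out (row 8 already has a 4).
  R9C1 is out (row 9 already has a 4).
  R9C2 is out (row 9 already has a 4).
  So the only cell in box 7 that can hold 4 is R7C1.
  So R7C1 = 4.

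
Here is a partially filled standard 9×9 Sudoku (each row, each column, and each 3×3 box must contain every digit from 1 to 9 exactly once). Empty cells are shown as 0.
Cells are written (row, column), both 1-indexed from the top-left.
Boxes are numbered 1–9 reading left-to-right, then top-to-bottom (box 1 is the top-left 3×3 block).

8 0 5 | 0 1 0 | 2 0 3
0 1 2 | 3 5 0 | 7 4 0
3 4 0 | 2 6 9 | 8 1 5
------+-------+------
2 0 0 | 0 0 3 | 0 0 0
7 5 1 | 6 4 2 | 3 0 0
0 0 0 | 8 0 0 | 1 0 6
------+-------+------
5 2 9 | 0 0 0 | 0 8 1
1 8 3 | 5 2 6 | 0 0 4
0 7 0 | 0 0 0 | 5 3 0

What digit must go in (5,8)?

9

Row 5 already contains {1, 2, 3, 4, 5, 6, 7}.
Column 8 already contains {1, 3, 4, 8}.
Its 3×3 block (box 6) already contains {1, 3, 6}.
The only value from 1–9 not eliminated is 9, so (5,8) = 9.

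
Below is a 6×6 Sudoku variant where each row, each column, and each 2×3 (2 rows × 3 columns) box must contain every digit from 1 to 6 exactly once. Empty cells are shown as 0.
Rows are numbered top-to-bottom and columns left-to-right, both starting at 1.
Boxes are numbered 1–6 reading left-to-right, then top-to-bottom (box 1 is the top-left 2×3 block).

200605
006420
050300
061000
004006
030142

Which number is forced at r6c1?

6

Cell r6c1 itself could take any of {5, 6} by direct elimination.
Consider where 6 can go in column 1.
r2c1 is out (row 2 already has a 6).
r3c1 is out (box 3 already has a 6).
r4c1 is out (row 4 already has a 6).
r5c1 is out (row 5 already has a 6).
So the only cell in column 1 that can hold 6 is r6c1.
Therefore r6c1 = 6.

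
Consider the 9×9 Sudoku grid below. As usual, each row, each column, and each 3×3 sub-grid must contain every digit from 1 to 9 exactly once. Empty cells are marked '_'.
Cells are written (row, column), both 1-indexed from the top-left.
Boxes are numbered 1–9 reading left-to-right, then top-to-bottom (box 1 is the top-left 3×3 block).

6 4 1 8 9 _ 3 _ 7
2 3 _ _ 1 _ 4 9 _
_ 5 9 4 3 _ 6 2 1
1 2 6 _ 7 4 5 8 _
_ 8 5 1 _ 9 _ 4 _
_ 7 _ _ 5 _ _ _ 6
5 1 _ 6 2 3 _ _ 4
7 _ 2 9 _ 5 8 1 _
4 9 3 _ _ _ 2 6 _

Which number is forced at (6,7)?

1

Cell (6,7) itself could take any of {1, 9} by direct elimination.
Consider where 1 can go in row 6.
(6,1) is out (column 1 already has a 1).
(6,3) is out (column 3 already has a 1).
(6,4) is out (column 4 already has a 1).
(6,6) is out (box 5 already has a 1).
(6,8) is out (column 8 already has a 1).
So the only cell in row 6 that can hold 1 is (6,7).
Therefore (6,7) = 1.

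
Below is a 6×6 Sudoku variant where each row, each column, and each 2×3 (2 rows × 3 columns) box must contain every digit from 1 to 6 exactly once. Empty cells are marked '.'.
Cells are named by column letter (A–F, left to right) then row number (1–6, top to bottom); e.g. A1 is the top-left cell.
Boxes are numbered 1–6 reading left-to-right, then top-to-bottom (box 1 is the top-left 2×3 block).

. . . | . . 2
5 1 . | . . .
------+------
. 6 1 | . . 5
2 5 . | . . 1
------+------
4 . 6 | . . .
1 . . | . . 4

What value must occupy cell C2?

2

Cell C2 itself could take any of {2, 3, 4} by direct elimination.
Consider where 2 can go in box 1.
A1 is out (row 1 already has a 2).
B1 is out (row 1 already has a 2).
C1 is out (row 1 already has a 2).
So the only cell in box 1 that can hold 2 is C2.
Therefore C2 = 2.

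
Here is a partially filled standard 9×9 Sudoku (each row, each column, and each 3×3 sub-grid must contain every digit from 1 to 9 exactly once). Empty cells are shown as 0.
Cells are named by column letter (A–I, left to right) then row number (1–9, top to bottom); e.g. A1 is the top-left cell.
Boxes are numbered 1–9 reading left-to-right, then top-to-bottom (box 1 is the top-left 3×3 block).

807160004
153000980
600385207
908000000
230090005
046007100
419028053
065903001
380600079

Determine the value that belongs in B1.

2

Cell B1 itself could take any of {2, 9} by direct elimination.
Consider where 2 can go in box 1.
B3 is out (row 3 already has a 2).
C3 is out (row 3 already has a 2).
So the only cell in box 1 that can hold 2 is B1.
Therefore B1 = 2.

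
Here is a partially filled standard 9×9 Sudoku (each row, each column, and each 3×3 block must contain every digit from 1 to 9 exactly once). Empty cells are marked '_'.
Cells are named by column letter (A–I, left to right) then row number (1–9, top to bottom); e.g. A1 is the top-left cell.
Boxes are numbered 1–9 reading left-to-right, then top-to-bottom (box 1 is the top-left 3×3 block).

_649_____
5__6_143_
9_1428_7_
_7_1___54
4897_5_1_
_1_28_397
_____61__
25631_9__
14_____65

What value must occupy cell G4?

8

Cell G4 itself could take any of {2, 6, 8} by direct elimination.
Consider where 8 can go in row 4.
A4 is out (box 4 already has a 8).
C4 is out (box 4 already has a 8).
E4 is out (column E already has a 8).
F4 is out (column F already has a 8).
So the only cell in row 4 that can hold 8 is G4.
Therefore G4 = 8.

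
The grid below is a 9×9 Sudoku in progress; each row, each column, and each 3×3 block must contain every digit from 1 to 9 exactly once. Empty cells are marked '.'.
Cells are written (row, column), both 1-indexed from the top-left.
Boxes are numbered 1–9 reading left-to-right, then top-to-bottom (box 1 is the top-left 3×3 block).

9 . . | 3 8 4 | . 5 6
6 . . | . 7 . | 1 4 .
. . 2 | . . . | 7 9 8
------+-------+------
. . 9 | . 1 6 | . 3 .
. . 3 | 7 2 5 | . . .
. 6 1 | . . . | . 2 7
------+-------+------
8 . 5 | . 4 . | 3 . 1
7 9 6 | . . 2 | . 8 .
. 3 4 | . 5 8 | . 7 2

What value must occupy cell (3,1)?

Cell (3,1) itself could take any of {1, 3, 4, 5} by direct elimination.
Consider where 3 can go in box 1.
(1,2) is out (row 1 already has a 3).
(1,3) is out (row 1 already has a 3).
(2,2) is out (column 2 already has a 3).
(2,3) is out (column 3 already has a 3).
(3,2) is out (column 2 already has a 3).
So the only cell in box 1 that can hold 3 is (3,1).
Therefore (3,1) = 3.

3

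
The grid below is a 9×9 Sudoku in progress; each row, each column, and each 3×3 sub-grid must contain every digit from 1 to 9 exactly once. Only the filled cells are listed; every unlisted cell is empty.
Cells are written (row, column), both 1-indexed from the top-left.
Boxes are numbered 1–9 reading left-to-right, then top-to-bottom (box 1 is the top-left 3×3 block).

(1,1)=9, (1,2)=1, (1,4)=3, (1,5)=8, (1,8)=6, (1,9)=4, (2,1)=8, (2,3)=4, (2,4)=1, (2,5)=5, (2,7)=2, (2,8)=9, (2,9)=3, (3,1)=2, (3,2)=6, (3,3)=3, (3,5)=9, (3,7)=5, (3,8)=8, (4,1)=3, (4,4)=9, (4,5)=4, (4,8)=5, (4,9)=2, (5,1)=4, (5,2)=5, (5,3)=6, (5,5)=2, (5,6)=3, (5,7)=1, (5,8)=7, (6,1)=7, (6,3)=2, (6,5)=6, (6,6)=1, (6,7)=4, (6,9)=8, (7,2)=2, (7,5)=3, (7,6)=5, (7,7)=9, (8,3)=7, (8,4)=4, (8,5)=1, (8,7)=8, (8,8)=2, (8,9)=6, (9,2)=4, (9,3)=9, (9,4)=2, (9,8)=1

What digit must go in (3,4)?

Row 3 already contains {2, 3, 5, 6, 8, 9}.
Column 4 already contains {1, 2, 3, 4, 9}.
Its 3×3 block (box 2) already contains {1, 3, 5, 8, 9}.
The only value from 1–9 not eliminated is 7, so (3,4) = 7.

7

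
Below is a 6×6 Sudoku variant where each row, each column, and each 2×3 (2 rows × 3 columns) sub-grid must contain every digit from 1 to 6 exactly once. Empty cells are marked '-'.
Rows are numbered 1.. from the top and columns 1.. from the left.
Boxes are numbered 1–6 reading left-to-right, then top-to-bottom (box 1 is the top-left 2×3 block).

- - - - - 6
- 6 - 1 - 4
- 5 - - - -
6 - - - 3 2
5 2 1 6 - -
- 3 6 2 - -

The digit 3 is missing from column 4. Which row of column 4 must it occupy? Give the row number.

1

Consider where 3 can go in column 4.
row 3, column 4 is out (box 4 already has a 3).
row 4, column 4 is out (row 4 already has a 3).
So the only cell in column 4 that can hold 3 is row 1, column 4.
That is row 1.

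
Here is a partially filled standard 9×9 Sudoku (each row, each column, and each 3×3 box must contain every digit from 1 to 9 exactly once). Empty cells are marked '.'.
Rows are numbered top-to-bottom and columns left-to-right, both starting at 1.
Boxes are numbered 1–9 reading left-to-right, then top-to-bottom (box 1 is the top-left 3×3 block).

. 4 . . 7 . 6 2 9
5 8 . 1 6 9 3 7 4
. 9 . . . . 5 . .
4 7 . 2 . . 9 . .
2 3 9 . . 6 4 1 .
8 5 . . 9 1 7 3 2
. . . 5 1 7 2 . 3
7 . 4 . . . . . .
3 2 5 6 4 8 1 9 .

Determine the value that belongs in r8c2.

1

Cell r8c2 itself could take any of {1, 6} by direct elimination.
Consider where 1 can go in row 8.
r8c4 is out (column 4 already has a 1). r8c5 is out (column 5 already has a 1). r8c6 is out (column 6 already has a 1). r8c7 is out (column 7 already has a 1). The remaining empty cells in row 8 are similarly blocked.
So the only cell in row 8 that can hold 1 is r8c2.
Therefore r8c2 = 1.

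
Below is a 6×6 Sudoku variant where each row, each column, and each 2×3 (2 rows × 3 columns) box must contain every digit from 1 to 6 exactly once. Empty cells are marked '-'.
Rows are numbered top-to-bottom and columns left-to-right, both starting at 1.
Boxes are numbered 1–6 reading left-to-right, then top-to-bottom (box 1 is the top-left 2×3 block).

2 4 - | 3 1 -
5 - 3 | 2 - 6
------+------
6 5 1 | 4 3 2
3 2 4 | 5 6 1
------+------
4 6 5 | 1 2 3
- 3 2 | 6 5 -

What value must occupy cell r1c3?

Row 1 already contains {1, 2, 3, 4}.
Column 3 already contains {1, 2, 3, 4, 5}.
Its 2×3 block (box 1) already contains {2, 3, 4, 5}.
The only value from 1–6 not eliminated is 6, so r1c3 = 6.

6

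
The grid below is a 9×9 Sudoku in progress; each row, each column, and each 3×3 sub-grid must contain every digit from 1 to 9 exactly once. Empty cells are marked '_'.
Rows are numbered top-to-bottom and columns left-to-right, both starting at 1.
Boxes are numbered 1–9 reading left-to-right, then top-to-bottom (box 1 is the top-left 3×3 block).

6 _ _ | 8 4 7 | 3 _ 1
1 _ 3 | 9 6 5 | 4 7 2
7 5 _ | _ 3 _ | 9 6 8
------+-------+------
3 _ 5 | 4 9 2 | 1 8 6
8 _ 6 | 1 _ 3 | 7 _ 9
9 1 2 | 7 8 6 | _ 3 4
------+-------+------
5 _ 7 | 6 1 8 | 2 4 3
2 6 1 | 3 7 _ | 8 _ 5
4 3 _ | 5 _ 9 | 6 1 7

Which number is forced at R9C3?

8

Row 9 already contains {1, 3, 4, 5, 6, 7, 9}.
Column 3 already contains {1, 2, 3, 5, 6, 7}.
Its 3×3 block (box 7) already contains {1, 2, 3, 4, 5, 6, 7}.
The only value from 1–9 not eliminated is 8, so R9C3 = 8.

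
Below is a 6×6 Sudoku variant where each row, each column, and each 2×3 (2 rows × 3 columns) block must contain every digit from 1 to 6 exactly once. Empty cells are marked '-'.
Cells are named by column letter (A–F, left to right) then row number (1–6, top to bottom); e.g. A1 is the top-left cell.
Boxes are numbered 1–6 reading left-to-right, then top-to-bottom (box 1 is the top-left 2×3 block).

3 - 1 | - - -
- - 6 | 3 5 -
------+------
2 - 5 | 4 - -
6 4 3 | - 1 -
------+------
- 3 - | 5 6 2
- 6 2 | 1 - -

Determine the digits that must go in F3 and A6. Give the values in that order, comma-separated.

6,5

For F3:
  Consider where 6 can go in box 4.
  E3 is out (column E already has a 6).
  D4 is out (row 4 already has a 6).
  F4 is out (row 4 already has a 6).
  So the only cell in box 4 that can hold 6 is F3.
  So F3 = 6.
For A6:
  Consider where 5 can go in column A.
  A2 is out (row 2 already has a 5).
  A5 is out (row 5 already has a 5).
  So the only cell in column A that can hold 5 is A6.
  So A6 = 5.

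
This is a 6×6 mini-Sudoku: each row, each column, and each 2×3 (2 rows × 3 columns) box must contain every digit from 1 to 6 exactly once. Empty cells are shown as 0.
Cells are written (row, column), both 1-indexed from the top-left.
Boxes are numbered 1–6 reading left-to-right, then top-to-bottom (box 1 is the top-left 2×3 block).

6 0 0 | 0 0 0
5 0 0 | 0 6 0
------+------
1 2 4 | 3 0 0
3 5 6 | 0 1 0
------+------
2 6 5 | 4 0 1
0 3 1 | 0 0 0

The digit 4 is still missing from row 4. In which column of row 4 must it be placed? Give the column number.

Consider where 4 can go in row 4.
(4,4) is out (column 4 already has a 4).
So the only cell in row 4 that can hold 4 is (4,6).
That is column 6.

6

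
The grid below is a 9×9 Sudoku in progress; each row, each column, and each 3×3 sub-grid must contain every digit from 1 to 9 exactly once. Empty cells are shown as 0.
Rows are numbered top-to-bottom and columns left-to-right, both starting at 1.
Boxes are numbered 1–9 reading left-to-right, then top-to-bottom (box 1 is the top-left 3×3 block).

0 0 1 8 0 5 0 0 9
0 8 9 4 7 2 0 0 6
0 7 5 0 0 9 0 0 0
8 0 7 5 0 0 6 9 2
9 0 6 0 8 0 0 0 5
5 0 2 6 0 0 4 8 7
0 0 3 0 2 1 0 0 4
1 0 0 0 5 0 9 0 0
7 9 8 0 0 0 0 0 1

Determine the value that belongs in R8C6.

Cell R8C6 itself could take any of {3, 4, 6, 7, 8} by direct elimination.
Consider where 8 can go in box 8.
R7C4 is out (column 4 already has a 8).
R8C4 is out (column 4 already has a 8).
R9C4 is out (row 9 already has a 8).
R9C5 is out (row 9 already has a 8).
R9C6 is out (row 9 already has a 8).
So the only cell in box 8 that can hold 8 is R8C6.
Therefore R8C6 = 8.

8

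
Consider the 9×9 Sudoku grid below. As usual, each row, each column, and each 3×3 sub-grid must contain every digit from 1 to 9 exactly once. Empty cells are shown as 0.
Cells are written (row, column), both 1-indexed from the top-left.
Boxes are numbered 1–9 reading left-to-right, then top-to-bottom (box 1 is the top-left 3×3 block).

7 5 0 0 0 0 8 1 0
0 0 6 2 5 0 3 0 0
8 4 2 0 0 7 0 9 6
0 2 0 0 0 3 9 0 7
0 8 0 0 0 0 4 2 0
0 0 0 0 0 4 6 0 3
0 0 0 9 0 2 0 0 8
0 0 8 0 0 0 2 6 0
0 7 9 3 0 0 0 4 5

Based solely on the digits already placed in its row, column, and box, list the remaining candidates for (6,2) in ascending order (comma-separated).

1,9

Row 6 already contains {3, 4, 6}.
Column 2 already contains {2, 4, 5, 7, 8}.
Its 3×3 block (box 4) already contains {2, 8}.
Removing those from 1–9 leaves {1, 9} as the candidates for (6,2).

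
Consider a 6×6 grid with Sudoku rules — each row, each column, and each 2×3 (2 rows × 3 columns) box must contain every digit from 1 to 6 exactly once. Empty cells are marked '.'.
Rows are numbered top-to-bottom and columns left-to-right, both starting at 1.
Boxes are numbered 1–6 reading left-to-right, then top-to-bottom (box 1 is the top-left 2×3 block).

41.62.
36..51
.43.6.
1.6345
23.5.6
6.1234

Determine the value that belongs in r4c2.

Row 4 already contains {1, 3, 4, 5, 6}.
Column 2 already contains {1, 3, 4, 6}.
Its 2×3 block (box 3) already contains {1, 3, 4, 6}.
The only value from 1–6 not eliminated is 2, so r4c2 = 2.

2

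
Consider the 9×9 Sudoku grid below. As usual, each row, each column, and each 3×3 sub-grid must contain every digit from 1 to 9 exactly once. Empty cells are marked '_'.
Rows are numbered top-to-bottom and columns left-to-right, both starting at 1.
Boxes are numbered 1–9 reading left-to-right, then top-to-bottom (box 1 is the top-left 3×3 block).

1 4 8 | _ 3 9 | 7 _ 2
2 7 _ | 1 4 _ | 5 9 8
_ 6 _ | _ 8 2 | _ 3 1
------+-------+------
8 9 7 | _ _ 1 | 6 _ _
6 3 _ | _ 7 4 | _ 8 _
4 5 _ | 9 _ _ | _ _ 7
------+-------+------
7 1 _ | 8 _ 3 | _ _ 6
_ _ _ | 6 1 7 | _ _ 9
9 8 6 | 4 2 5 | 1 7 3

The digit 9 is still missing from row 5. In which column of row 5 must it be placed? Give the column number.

Consider where 9 can go in row 5.
r5c3 is out (box 4 already has a 9).
r5c4 is out (column 4 already has a 9).
r5c9 is out (column 9 already has a 9).
So the only cell in row 5 that can hold 9 is r5c7.
That is column 7.

7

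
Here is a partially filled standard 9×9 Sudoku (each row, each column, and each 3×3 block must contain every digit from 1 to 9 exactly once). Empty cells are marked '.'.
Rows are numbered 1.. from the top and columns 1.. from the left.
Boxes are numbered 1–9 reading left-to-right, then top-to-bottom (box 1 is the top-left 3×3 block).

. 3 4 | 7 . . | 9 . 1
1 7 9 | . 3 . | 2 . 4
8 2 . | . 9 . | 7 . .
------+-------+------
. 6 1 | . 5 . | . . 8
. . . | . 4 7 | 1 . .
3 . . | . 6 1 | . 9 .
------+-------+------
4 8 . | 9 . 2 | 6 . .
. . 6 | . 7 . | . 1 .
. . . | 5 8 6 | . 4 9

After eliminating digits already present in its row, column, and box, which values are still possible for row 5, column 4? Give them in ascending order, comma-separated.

2,3,8

Row 5 already contains {1, 4, 7}.
Column 4 already contains {5, 7, 9}.
Its 3×3 block (box 5) already contains {1, 4, 5, 6, 7}.
Removing those from 1–9 leaves {2, 3, 8} as the candidates for row 5, column 4.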